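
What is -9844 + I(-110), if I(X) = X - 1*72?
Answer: -10026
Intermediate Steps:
I(X) = -72 + X (I(X) = X - 72 = -72 + X)
-9844 + I(-110) = -9844 + (-72 - 110) = -9844 - 182 = -10026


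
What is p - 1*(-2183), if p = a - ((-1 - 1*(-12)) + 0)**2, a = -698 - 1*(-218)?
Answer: 1582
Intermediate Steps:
a = -480 (a = -698 + 218 = -480)
p = -601 (p = -480 - ((-1 - 1*(-12)) + 0)**2 = -480 - ((-1 + 12) + 0)**2 = -480 - (11 + 0)**2 = -480 - 1*11**2 = -480 - 1*121 = -480 - 121 = -601)
p - 1*(-2183) = -601 - 1*(-2183) = -601 + 2183 = 1582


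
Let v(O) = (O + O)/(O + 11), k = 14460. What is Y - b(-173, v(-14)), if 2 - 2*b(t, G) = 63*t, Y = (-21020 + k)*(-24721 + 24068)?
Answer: 8556459/2 ≈ 4.2782e+6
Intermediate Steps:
Y = 4283680 (Y = (-21020 + 14460)*(-24721 + 24068) = -6560*(-653) = 4283680)
v(O) = 2*O/(11 + O) (v(O) = (2*O)/(11 + O) = 2*O/(11 + O))
b(t, G) = 1 - 63*t/2
Y - b(-173, v(-14)) = 4283680 - (1 - 63/2*(-173)) = 4283680 - (1 + 10899/2) = 4283680 - 1*10901/2 = 4283680 - 10901/2 = 8556459/2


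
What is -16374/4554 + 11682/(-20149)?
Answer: -63853259/15293091 ≈ -4.1753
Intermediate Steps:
-16374/4554 + 11682/(-20149) = -16374*1/4554 + 11682*(-1/20149) = -2729/759 - 11682/20149 = -63853259/15293091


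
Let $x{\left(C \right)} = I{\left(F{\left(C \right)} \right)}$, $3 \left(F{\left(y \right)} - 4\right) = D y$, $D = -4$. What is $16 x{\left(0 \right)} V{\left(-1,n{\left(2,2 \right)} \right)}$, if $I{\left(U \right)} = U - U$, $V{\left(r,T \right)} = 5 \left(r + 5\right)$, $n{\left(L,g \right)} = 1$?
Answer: $0$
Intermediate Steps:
$F{\left(y \right)} = 4 - \frac{4 y}{3}$ ($F{\left(y \right)} = 4 + \frac{\left(-4\right) y}{3} = 4 - \frac{4 y}{3}$)
$V{\left(r,T \right)} = 25 + 5 r$ ($V{\left(r,T \right)} = 5 \left(5 + r\right) = 25 + 5 r$)
$I{\left(U \right)} = 0$
$x{\left(C \right)} = 0$
$16 x{\left(0 \right)} V{\left(-1,n{\left(2,2 \right)} \right)} = 16 \cdot 0 \left(25 + 5 \left(-1\right)\right) = 0 \left(25 - 5\right) = 0 \cdot 20 = 0$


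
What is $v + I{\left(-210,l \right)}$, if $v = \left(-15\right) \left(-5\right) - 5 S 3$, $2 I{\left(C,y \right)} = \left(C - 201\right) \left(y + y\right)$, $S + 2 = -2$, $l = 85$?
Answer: $-30435$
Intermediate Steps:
$S = -4$ ($S = -2 - 2 = -4$)
$I{\left(C,y \right)} = y \left(-201 + C\right)$ ($I{\left(C,y \right)} = \frac{\left(C - 201\right) \left(y + y\right)}{2} = \frac{\left(-201 + C\right) 2 y}{2} = \frac{2 y \left(-201 + C\right)}{2} = y \left(-201 + C\right)$)
$v = 4500$ ($v = \left(-15\right) \left(-5\right) \left(-5\right) \left(-4\right) 3 = 75 \cdot 20 \cdot 3 = 75 \cdot 60 = 4500$)
$v + I{\left(-210,l \right)} = 4500 + 85 \left(-201 - 210\right) = 4500 + 85 \left(-411\right) = 4500 - 34935 = -30435$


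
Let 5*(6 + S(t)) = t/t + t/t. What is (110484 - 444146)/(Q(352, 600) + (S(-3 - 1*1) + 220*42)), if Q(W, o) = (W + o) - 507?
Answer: -1668310/48397 ≈ -34.471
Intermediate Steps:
Q(W, o) = -507 + W + o
S(t) = -28/5 (S(t) = -6 + (t/t + t/t)/5 = -6 + (1 + 1)/5 = -6 + (1/5)*2 = -6 + 2/5 = -28/5)
(110484 - 444146)/(Q(352, 600) + (S(-3 - 1*1) + 220*42)) = (110484 - 444146)/((-507 + 352 + 600) + (-28/5 + 220*42)) = -333662/(445 + (-28/5 + 9240)) = -333662/(445 + 46172/5) = -333662/48397/5 = -333662*5/48397 = -1668310/48397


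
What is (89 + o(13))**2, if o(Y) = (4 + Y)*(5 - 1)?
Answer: 24649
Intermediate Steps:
o(Y) = 16 + 4*Y (o(Y) = (4 + Y)*4 = 16 + 4*Y)
(89 + o(13))**2 = (89 + (16 + 4*13))**2 = (89 + (16 + 52))**2 = (89 + 68)**2 = 157**2 = 24649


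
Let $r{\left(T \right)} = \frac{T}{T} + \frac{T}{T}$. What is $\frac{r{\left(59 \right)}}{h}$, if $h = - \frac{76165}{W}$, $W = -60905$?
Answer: $\frac{24362}{15233} \approx 1.5993$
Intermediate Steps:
$r{\left(T \right)} = 2$ ($r{\left(T \right)} = 1 + 1 = 2$)
$h = \frac{15233}{12181}$ ($h = - \frac{76165}{-60905} = \left(-76165\right) \left(- \frac{1}{60905}\right) = \frac{15233}{12181} \approx 1.2506$)
$\frac{r{\left(59 \right)}}{h} = \frac{2}{\frac{15233}{12181}} = 2 \cdot \frac{12181}{15233} = \frac{24362}{15233}$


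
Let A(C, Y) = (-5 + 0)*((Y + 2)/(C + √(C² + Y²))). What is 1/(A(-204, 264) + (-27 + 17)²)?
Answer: 334914/32046355 + 798*√773/32046355 ≈ 0.011143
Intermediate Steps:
A(C, Y) = -5*(2 + Y)/(C + √(C² + Y²))
1/(A(-204, 264) + (-27 + 17)²) = 1/(5*(-2 - 1*264)/(-204 + √((-204)² + 264²)) + (-27 + 17)²) = 1/(5*(-2 - 264)/(-204 + √(41616 + 69696)) + (-10)²) = 1/(5*(-266)/(-204 + √111312) + 100) = 1/(5*(-266)/(-204 + 12*√773) + 100) = 1/(-1330/(-204 + 12*√773) + 100) = 1/(100 - 1330/(-204 + 12*√773))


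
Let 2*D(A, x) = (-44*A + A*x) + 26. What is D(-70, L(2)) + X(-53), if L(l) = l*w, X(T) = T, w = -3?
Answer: 1710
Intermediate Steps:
L(l) = -3*l (L(l) = l*(-3) = -3*l)
D(A, x) = 13 - 22*A + A*x/2 (D(A, x) = ((-44*A + A*x) + 26)/2 = (26 - 44*A + A*x)/2 = 13 - 22*A + A*x/2)
D(-70, L(2)) + X(-53) = (13 - 22*(-70) + (½)*(-70)*(-3*2)) - 53 = (13 + 1540 + (½)*(-70)*(-6)) - 53 = (13 + 1540 + 210) - 53 = 1763 - 53 = 1710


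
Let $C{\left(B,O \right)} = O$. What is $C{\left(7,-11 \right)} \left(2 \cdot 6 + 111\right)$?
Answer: $-1353$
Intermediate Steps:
$C{\left(7,-11 \right)} \left(2 \cdot 6 + 111\right) = - 11 \left(2 \cdot 6 + 111\right) = - 11 \left(12 + 111\right) = \left(-11\right) 123 = -1353$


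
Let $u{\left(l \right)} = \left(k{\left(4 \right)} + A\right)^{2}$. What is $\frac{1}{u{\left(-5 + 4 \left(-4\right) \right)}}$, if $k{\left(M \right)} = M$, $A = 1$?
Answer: $\frac{1}{25} \approx 0.04$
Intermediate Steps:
$u{\left(l \right)} = 25$ ($u{\left(l \right)} = \left(4 + 1\right)^{2} = 5^{2} = 25$)
$\frac{1}{u{\left(-5 + 4 \left(-4\right) \right)}} = \frac{1}{25}$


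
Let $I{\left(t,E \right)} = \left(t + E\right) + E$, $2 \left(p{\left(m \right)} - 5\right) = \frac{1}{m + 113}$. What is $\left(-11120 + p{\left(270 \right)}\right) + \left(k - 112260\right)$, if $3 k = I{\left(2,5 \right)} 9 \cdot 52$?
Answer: $- \frac{93071297}{766} \approx -1.215 \cdot 10^{5}$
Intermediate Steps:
$p{\left(m \right)} = 5 + \frac{1}{2 \left(113 + m\right)}$ ($p{\left(m \right)} = 5 + \frac{1}{2 \left(m + 113\right)} = 5 + \frac{1}{2 \left(113 + m\right)}$)
$I{\left(t,E \right)} = t + 2 E$ ($I{\left(t,E \right)} = \left(E + t\right) + E = t + 2 E$)
$k = 1872$ ($k = \frac{\left(2 + 2 \cdot 5\right) 9 \cdot 52}{3} = \frac{\left(2 + 10\right) 9 \cdot 52}{3} = \frac{12 \cdot 9 \cdot 52}{3} = \frac{108 \cdot 52}{3} = \frac{1}{3} \cdot 5616 = 1872$)
$\left(-11120 + p{\left(270 \right)}\right) + \left(k - 112260\right) = \left(-11120 + \frac{1131 + 10 \cdot 270}{2 \left(113 + 270\right)}\right) + \left(1872 - 112260\right) = \left(-11120 + \frac{1131 + 2700}{2 \cdot 383}\right) + \left(1872 - 112260\right) = \left(-11120 + \frac{1}{2} \cdot \frac{1}{383} \cdot 3831\right) - 110388 = \left(-11120 + \frac{3831}{766}\right) - 110388 = - \frac{8514089}{766} - 110388 = - \frac{93071297}{766}$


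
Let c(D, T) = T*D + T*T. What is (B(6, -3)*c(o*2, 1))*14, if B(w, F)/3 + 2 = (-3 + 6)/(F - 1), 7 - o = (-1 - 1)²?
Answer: -1617/2 ≈ -808.50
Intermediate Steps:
o = 3 (o = 7 - (-1 - 1)² = 7 - 1*(-2)² = 7 - 1*4 = 7 - 4 = 3)
B(w, F) = -6 + 9/(-1 + F) (B(w, F) = -6 + 3*((-3 + 6)/(F - 1)) = -6 + 3*(3/(-1 + F)) = -6 + 9/(-1 + F))
c(D, T) = T² + D*T (c(D, T) = D*T + T² = T² + D*T)
(B(6, -3)*c(o*2, 1))*14 = ((3*(5 - 2*(-3))/(-1 - 3))*(1*(3*2 + 1)))*14 = ((3*(5 + 6)/(-4))*(1*(6 + 1)))*14 = ((3*(-¼)*11)*(1*7))*14 = -33/4*7*14 = -231/4*14 = -1617/2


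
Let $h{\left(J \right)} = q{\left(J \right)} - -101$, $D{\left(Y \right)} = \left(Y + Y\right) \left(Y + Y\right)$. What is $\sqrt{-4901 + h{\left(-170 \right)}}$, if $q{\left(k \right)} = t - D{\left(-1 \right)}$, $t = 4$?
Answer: $40 i \sqrt{3} \approx 69.282 i$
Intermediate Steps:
$D{\left(Y \right)} = 4 Y^{2}$ ($D{\left(Y \right)} = 2 Y 2 Y = 4 Y^{2}$)
$q{\left(k \right)} = 0$ ($q{\left(k \right)} = 4 - 4 \left(-1\right)^{2} = 4 - 4 \cdot 1 = 4 - 4 = 0$)
$h{\left(J \right)} = 101$ ($h{\left(J \right)} = 0 - -101 = 0 + 101 = 101$)
$\sqrt{-4901 + h{\left(-170 \right)}} = \sqrt{-4901 + 101} = \sqrt{-4800} = 40 i \sqrt{3}$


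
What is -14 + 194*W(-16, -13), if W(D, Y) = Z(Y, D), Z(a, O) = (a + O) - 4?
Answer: -6416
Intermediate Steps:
Z(a, O) = -4 + O + a (Z(a, O) = (O + a) - 4 = -4 + O + a)
W(D, Y) = -4 + D + Y
-14 + 194*W(-16, -13) = -14 + 194*(-4 - 16 - 13) = -14 + 194*(-33) = -14 - 6402 = -6416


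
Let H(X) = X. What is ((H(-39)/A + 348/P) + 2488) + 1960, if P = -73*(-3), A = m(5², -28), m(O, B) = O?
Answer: 8117653/1825 ≈ 4448.0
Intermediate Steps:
A = 25 (A = 5² = 25)
P = 219
((H(-39)/A + 348/P) + 2488) + 1960 = ((-39/25 + 348/219) + 2488) + 1960 = ((-39*1/25 + 348*(1/219)) + 2488) + 1960 = ((-39/25 + 116/73) + 2488) + 1960 = (53/1825 + 2488) + 1960 = 4540653/1825 + 1960 = 8117653/1825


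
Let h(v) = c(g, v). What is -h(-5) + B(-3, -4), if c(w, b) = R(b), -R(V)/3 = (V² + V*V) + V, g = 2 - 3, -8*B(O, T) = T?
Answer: 271/2 ≈ 135.50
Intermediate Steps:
B(O, T) = -T/8
g = -1
R(V) = -6*V² - 3*V (R(V) = -3*((V² + V*V) + V) = -3*((V² + V²) + V) = -3*(2*V² + V) = -3*(V + 2*V²) = -6*V² - 3*V)
c(w, b) = -3*b*(1 + 2*b)
h(v) = -3*v*(1 + 2*v)
-h(-5) + B(-3, -4) = -(-3)*(-5)*(1 + 2*(-5)) - ⅛*(-4) = -(-3)*(-5)*(1 - 10) + ½ = -(-3)*(-5)*(-9) + ½ = -1*(-135) + ½ = 135 + ½ = 271/2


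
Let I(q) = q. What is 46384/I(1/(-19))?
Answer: -881296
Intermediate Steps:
46384/I(1/(-19)) = 46384/(1/(-19)) = 46384/(-1/19) = 46384*(-19) = -881296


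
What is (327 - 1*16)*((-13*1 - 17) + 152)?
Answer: 37942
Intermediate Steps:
(327 - 1*16)*((-13*1 - 17) + 152) = (327 - 16)*((-13 - 17) + 152) = 311*(-30 + 152) = 311*122 = 37942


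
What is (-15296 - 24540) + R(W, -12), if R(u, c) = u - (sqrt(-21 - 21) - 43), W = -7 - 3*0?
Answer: -39800 - I*sqrt(42) ≈ -39800.0 - 6.4807*I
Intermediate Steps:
W = -7 (W = -7 + 0 = -7)
R(u, c) = 43 + u - I*sqrt(42) (R(u, c) = u - (sqrt(-42) - 43) = u - (I*sqrt(42) - 43) = u - (-43 + I*sqrt(42)) = u + (43 - I*sqrt(42)) = 43 + u - I*sqrt(42))
(-15296 - 24540) + R(W, -12) = (-15296 - 24540) + (43 - 7 - I*sqrt(42)) = -39836 + (36 - I*sqrt(42)) = -39800 - I*sqrt(42)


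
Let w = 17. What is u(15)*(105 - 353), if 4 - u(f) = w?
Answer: 3224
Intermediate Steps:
u(f) = -13 (u(f) = 4 - 1*17 = 4 - 17 = -13)
u(15)*(105 - 353) = -13*(105 - 353) = -13*(-248) = 3224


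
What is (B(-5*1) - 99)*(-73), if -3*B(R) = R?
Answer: 21316/3 ≈ 7105.3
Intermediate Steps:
B(R) = -R/3
(B(-5*1) - 99)*(-73) = (-(-5)/3 - 99)*(-73) = (-1/3*(-5) - 99)*(-73) = (5/3 - 99)*(-73) = -292/3*(-73) = 21316/3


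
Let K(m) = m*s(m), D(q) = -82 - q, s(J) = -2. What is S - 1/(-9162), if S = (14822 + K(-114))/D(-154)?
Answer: 3830227/18324 ≈ 209.03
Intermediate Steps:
K(m) = -2*m (K(m) = m*(-2) = -2*m)
S = 7525/36 (S = (14822 - 2*(-114))/(-82 - 1*(-154)) = (14822 + 228)/(-82 + 154) = 15050/72 = 15050*(1/72) = 7525/36 ≈ 209.03)
S - 1/(-9162) = 7525/36 - 1/(-9162) = 7525/36 - 1*(-1/9162) = 7525/36 + 1/9162 = 3830227/18324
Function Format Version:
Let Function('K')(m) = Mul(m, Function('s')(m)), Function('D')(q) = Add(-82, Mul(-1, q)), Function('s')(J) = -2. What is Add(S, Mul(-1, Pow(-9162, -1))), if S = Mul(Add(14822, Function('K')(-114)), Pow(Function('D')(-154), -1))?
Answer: Rational(3830227, 18324) ≈ 209.03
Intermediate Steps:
Function('K')(m) = Mul(-2, m) (Function('K')(m) = Mul(m, -2) = Mul(-2, m))
S = Rational(7525, 36) (S = Mul(Add(14822, Mul(-2, -114)), Pow(Add(-82, Mul(-1, -154)), -1)) = Mul(Add(14822, 228), Pow(Add(-82, 154), -1)) = Mul(15050, Pow(72, -1)) = Mul(15050, Rational(1, 72)) = Rational(7525, 36) ≈ 209.03)
Add(S, Mul(-1, Pow(-9162, -1))) = Add(Rational(7525, 36), Mul(-1, Pow(-9162, -1))) = Add(Rational(7525, 36), Mul(-1, Rational(-1, 9162))) = Add(Rational(7525, 36), Rational(1, 9162)) = Rational(3830227, 18324)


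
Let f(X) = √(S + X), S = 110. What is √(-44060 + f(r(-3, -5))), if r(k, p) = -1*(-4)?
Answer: √(-44060 + √114) ≈ 209.88*I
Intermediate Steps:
r(k, p) = 4
f(X) = √(110 + X)
√(-44060 + f(r(-3, -5))) = √(-44060 + √(110 + 4)) = √(-44060 + √114)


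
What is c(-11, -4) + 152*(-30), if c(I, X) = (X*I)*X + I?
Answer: -4747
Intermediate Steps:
c(I, X) = I + I*X**2 (c(I, X) = (I*X)*X + I = I*X**2 + I = I + I*X**2)
c(-11, -4) + 152*(-30) = -11*(1 + (-4)**2) + 152*(-30) = -11*(1 + 16) - 4560 = -11*17 - 4560 = -187 - 4560 = -4747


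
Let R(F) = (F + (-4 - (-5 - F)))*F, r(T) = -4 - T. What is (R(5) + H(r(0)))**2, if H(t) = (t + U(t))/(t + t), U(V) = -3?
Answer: 199809/64 ≈ 3122.0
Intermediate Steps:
R(F) = F*(1 + 2*F) (R(F) = (F + (-4 + (5 + F)))*F = (F + (1 + F))*F = (1 + 2*F)*F = F*(1 + 2*F))
H(t) = (-3 + t)/(2*t) (H(t) = (t - 3)/(t + t) = (-3 + t)/((2*t)) = (-3 + t)*(1/(2*t)) = (-3 + t)/(2*t))
(R(5) + H(r(0)))**2 = (5*(1 + 2*5) + (-3 + (-4 - 1*0))/(2*(-4 - 1*0)))**2 = (5*(1 + 10) + (-3 + (-4 + 0))/(2*(-4 + 0)))**2 = (5*11 + (1/2)*(-3 - 4)/(-4))**2 = (55 + (1/2)*(-1/4)*(-7))**2 = (55 + 7/8)**2 = (447/8)**2 = 199809/64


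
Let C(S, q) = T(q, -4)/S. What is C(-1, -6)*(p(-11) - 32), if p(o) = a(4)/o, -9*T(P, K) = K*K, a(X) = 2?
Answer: -1888/33 ≈ -57.212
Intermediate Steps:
T(P, K) = -K²/9 (T(P, K) = -K*K/9 = -K²/9)
C(S, q) = -16/(9*S) (C(S, q) = (-⅑*(-4)²)/S = (-⅑*16)/S = -16/(9*S))
p(o) = 2/o
C(-1, -6)*(p(-11) - 32) = (-16/9/(-1))*(2/(-11) - 32) = (-16/9*(-1))*(2*(-1/11) - 32) = 16*(-2/11 - 32)/9 = (16/9)*(-354/11) = -1888/33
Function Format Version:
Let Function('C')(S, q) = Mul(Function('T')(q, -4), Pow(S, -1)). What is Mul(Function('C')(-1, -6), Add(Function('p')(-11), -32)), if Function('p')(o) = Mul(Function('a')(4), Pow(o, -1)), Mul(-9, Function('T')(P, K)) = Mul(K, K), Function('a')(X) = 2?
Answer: Rational(-1888, 33) ≈ -57.212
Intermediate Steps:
Function('T')(P, K) = Mul(Rational(-1, 9), Pow(K, 2)) (Function('T')(P, K) = Mul(Rational(-1, 9), Mul(K, K)) = Mul(Rational(-1, 9), Pow(K, 2)))
Function('C')(S, q) = Mul(Rational(-16, 9), Pow(S, -1)) (Function('C')(S, q) = Mul(Mul(Rational(-1, 9), Pow(-4, 2)), Pow(S, -1)) = Mul(Mul(Rational(-1, 9), 16), Pow(S, -1)) = Mul(Rational(-16, 9), Pow(S, -1)))
Function('p')(o) = Mul(2, Pow(o, -1))
Mul(Function('C')(-1, -6), Add(Function('p')(-11), -32)) = Mul(Mul(Rational(-16, 9), Pow(-1, -1)), Add(Mul(2, Pow(-11, -1)), -32)) = Mul(Mul(Rational(-16, 9), -1), Add(Mul(2, Rational(-1, 11)), -32)) = Mul(Rational(16, 9), Add(Rational(-2, 11), -32)) = Mul(Rational(16, 9), Rational(-354, 11)) = Rational(-1888, 33)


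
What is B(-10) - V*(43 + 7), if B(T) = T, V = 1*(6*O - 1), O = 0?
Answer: 40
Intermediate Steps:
V = -1 (V = 1*(6*0 - 1) = 1*(0 - 1) = 1*(-1) = -1)
B(-10) - V*(43 + 7) = -10 - (-1)*(43 + 7) = -10 - (-1)*50 = -10 - 1*(-50) = -10 + 50 = 40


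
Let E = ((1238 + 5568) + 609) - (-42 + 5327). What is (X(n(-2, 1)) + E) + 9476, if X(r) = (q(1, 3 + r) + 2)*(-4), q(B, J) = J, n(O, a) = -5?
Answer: 11606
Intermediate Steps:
E = 2130 (E = (6806 + 609) - 1*5285 = 7415 - 5285 = 2130)
X(r) = -20 - 4*r (X(r) = ((3 + r) + 2)*(-4) = (5 + r)*(-4) = -20 - 4*r)
(X(n(-2, 1)) + E) + 9476 = ((-20 - 4*(-5)) + 2130) + 9476 = ((-20 + 20) + 2130) + 9476 = (0 + 2130) + 9476 = 2130 + 9476 = 11606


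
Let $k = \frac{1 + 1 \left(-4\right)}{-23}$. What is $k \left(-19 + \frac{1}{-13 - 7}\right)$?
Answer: $- \frac{1143}{460} \approx -2.4848$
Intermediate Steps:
$k = \frac{3}{23}$ ($k = \left(1 - 4\right) \left(- \frac{1}{23}\right) = \left(-3\right) \left(- \frac{1}{23}\right) = \frac{3}{23} \approx 0.13043$)
$k \left(-19 + \frac{1}{-13 - 7}\right) = \frac{3 \left(-19 + \frac{1}{-13 - 7}\right)}{23} = \frac{3 \left(-19 + \frac{1}{-20}\right)}{23} = \frac{3 \left(-19 - \frac{1}{20}\right)}{23} = \frac{3}{23} \left(- \frac{381}{20}\right) = - \frac{1143}{460}$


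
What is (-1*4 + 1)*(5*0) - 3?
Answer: -3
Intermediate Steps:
(-1*4 + 1)*(5*0) - 3 = (-4 + 1)*0 - 3 = -3*0 - 3 = 0 - 3 = -3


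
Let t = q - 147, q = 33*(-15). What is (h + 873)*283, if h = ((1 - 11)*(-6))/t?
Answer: 26432483/107 ≈ 2.4703e+5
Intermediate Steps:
q = -495
t = -642 (t = -495 - 147 = -642)
h = -10/107 (h = ((1 - 11)*(-6))/(-642) = -10*(-6)*(-1/642) = 60*(-1/642) = -10/107 ≈ -0.093458)
(h + 873)*283 = (-10/107 + 873)*283 = (93401/107)*283 = 26432483/107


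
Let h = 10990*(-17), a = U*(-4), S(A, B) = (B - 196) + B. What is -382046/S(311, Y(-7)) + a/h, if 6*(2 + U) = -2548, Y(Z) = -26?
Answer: 10706584639/6950076 ≈ 1540.5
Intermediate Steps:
U = -1280/3 (U = -2 + (⅙)*(-2548) = -2 - 1274/3 = -1280/3 ≈ -426.67)
S(A, B) = -196 + 2*B (S(A, B) = (-196 + B) + B = -196 + 2*B)
a = 5120/3 (a = -1280/3*(-4) = 5120/3 ≈ 1706.7)
h = -186830
-382046/S(311, Y(-7)) + a/h = -382046/(-196 + 2*(-26)) + (5120/3)/(-186830) = -382046/(-196 - 52) + (5120/3)*(-1/186830) = -382046/(-248) - 512/56049 = -382046*(-1/248) - 512/56049 = 191023/124 - 512/56049 = 10706584639/6950076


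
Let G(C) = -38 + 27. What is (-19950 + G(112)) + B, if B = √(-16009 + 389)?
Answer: -19961 + 2*I*√3905 ≈ -19961.0 + 124.98*I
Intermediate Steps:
B = 2*I*√3905 (B = √(-15620) = 2*I*√3905 ≈ 124.98*I)
G(C) = -11
(-19950 + G(112)) + B = (-19950 - 11) + 2*I*√3905 = -19961 + 2*I*√3905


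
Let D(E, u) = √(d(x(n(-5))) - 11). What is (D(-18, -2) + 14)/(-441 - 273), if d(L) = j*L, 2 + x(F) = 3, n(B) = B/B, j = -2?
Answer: -1/51 - I*√13/714 ≈ -0.019608 - 0.0050498*I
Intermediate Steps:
n(B) = 1
x(F) = 1 (x(F) = -2 + 3 = 1)
d(L) = -2*L
D(E, u) = I*√13 (D(E, u) = √(-2*1 - 11) = √(-2 - 11) = √(-13) = I*√13)
(D(-18, -2) + 14)/(-441 - 273) = (I*√13 + 14)/(-441 - 273) = (14 + I*√13)/(-714) = (14 + I*√13)*(-1/714) = -1/51 - I*√13/714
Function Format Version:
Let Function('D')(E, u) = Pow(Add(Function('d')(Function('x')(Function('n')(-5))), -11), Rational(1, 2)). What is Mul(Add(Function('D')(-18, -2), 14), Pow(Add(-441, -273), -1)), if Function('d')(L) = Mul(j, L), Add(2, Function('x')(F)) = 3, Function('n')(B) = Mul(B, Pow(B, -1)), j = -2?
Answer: Add(Rational(-1, 51), Mul(Rational(-1, 714), I, Pow(13, Rational(1, 2)))) ≈ Add(-0.019608, Mul(-0.0050498, I))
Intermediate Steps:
Function('n')(B) = 1
Function('x')(F) = 1 (Function('x')(F) = Add(-2, 3) = 1)
Function('d')(L) = Mul(-2, L)
Function('D')(E, u) = Mul(I, Pow(13, Rational(1, 2))) (Function('D')(E, u) = Pow(Add(Mul(-2, 1), -11), Rational(1, 2)) = Pow(Add(-2, -11), Rational(1, 2)) = Pow(-13, Rational(1, 2)) = Mul(I, Pow(13, Rational(1, 2))))
Mul(Add(Function('D')(-18, -2), 14), Pow(Add(-441, -273), -1)) = Mul(Add(Mul(I, Pow(13, Rational(1, 2))), 14), Pow(Add(-441, -273), -1)) = Mul(Add(14, Mul(I, Pow(13, Rational(1, 2)))), Pow(-714, -1)) = Mul(Add(14, Mul(I, Pow(13, Rational(1, 2)))), Rational(-1, 714)) = Add(Rational(-1, 51), Mul(Rational(-1, 714), I, Pow(13, Rational(1, 2))))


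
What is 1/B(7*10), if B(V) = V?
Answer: 1/70 ≈ 0.014286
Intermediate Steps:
1/B(7*10) = 1/(7*10) = 1/70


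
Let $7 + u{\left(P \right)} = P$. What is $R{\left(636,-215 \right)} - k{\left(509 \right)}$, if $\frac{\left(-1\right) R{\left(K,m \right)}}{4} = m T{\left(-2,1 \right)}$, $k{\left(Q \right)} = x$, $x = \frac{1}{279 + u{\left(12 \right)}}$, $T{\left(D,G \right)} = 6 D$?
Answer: $- \frac{2930881}{284} \approx -10320.0$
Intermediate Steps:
$u{\left(P \right)} = -7 + P$
$x = \frac{1}{284}$ ($x = \frac{1}{279 + \left(-7 + 12\right)} = \frac{1}{279 + 5} = \frac{1}{284} \approx 0.0035211$)
$k{\left(Q \right)} = \frac{1}{284}$
$R{\left(K,m \right)} = 48 m$ ($R{\left(K,m \right)} = - 4 m 6 \left(-2\right) = - 4 m \left(-12\right) = - 4 \left(- 12 m\right) = 48 m$)
$R{\left(636,-215 \right)} - k{\left(509 \right)} = 48 \left(-215\right) - \frac{1}{284} = -10320 - \frac{1}{284} = - \frac{2930881}{284}$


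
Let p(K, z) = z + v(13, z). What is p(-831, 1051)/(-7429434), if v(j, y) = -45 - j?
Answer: -331/2476478 ≈ -0.00013366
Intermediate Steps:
p(K, z) = -58 + z (p(K, z) = z + (-45 - 1*13) = z + (-45 - 13) = z - 58 = -58 + z)
p(-831, 1051)/(-7429434) = (-58 + 1051)/(-7429434) = 993*(-1/7429434) = -331/2476478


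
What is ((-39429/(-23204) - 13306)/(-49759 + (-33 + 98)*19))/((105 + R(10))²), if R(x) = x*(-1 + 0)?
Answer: 61742599/2032341367280 ≈ 3.0380e-5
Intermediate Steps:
R(x) = -x (R(x) = x*(-1) = -x)
((-39429/(-23204) - 13306)/(-49759 + (-33 + 98)*19))/((105 + R(10))²) = ((-39429/(-23204) - 13306)/(-49759 + (-33 + 98)*19))/((105 - 1*10)²) = ((-39429*(-1/23204) - 13306)/(-49759 + 65*19))/((105 - 10)²) = ((39429/23204 - 13306)/(-49759 + 1235))/(95²) = -308712995/23204/(-48524)/9025 = -308712995/23204*(-1/48524)*(1/9025) = (308712995/1125950896)*(1/9025) = 61742599/2032341367280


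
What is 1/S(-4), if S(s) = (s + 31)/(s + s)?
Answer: -8/27 ≈ -0.29630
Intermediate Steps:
S(s) = (31 + s)/(2*s) (S(s) = (31 + s)/((2*s)) = (31 + s)*(1/(2*s)) = (31 + s)/(2*s))
1/S(-4) = 1/((½)*(31 - 4)/(-4)) = 1/((½)*(-¼)*27) = 1/(-27/8) = -8/27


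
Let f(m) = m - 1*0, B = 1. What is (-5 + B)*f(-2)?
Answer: 8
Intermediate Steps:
f(m) = m (f(m) = m + 0 = m)
(-5 + B)*f(-2) = (-5 + 1)*(-2) = -4*(-2) = 8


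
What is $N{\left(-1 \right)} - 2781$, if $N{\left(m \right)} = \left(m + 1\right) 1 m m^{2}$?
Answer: $-2781$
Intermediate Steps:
$N{\left(m \right)} = m^{3} \left(1 + m\right)$ ($N{\left(m \right)} = \left(1 + m\right) 1 m^{3} = \left(1 + m\right) m^{3} = m^{3} \left(1 + m\right)$)
$N{\left(-1 \right)} - 2781 = \left(-1\right)^{3} \left(1 - 1\right) - 2781 = \left(-1\right) 0 - 2781 = 0 - 2781 = -2781$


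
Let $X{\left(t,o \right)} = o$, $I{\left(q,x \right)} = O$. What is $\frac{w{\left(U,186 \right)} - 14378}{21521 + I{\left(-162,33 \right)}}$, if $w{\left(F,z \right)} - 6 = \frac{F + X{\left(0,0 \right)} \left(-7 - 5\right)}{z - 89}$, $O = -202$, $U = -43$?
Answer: $- \frac{1394127}{2067943} \approx -0.67416$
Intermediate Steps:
$I{\left(q,x \right)} = -202$
$w{\left(F,z \right)} = 6 + \frac{F}{-89 + z}$ ($w{\left(F,z \right)} = 6 + \frac{F + 0 \left(-7 - 5\right)}{z - 89} = 6 + \frac{F + 0 \left(-12\right)}{-89 + z} = 6 + \frac{F + 0}{-89 + z} = 6 + \frac{F}{-89 + z}$)
$\frac{w{\left(U,186 \right)} - 14378}{21521 + I{\left(-162,33 \right)}} = \frac{\frac{-534 - 43 + 6 \cdot 186}{-89 + 186} - 14378}{21521 - 202} = \frac{\frac{-534 - 43 + 1116}{97} - 14378}{21319} = \left(\frac{1}{97} \cdot 539 - 14378\right) \frac{1}{21319} = \left(\frac{539}{97} - 14378\right) \frac{1}{21319} = \left(- \frac{1394127}{97}\right) \frac{1}{21319} = - \frac{1394127}{2067943}$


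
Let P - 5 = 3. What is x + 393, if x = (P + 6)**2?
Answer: 589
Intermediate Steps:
P = 8 (P = 5 + 3 = 8)
x = 196 (x = (8 + 6)**2 = 14**2 = 196)
x + 393 = 196 + 393 = 589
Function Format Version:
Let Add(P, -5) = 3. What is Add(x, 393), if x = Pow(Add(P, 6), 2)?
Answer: 589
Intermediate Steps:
P = 8 (P = Add(5, 3) = 8)
x = 196 (x = Pow(Add(8, 6), 2) = Pow(14, 2) = 196)
Add(x, 393) = Add(196, 393) = 589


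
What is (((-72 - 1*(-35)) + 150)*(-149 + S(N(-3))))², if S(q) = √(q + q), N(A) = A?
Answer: 283407955 - 3805162*I*√6 ≈ 2.8341e+8 - 9.3207e+6*I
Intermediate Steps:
S(q) = √2*√q (S(q) = √(2*q) = √2*√q)
(((-72 - 1*(-35)) + 150)*(-149 + S(N(-3))))² = (((-72 - 1*(-35)) + 150)*(-149 + √2*√(-3)))² = (((-72 + 35) + 150)*(-149 + √2*(I*√3)))² = ((-37 + 150)*(-149 + I*√6))² = (113*(-149 + I*√6))² = (-16837 + 113*I*√6)²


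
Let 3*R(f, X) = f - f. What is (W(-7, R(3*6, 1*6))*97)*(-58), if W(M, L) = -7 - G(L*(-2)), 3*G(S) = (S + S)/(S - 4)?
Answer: 39382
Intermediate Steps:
G(S) = 2*S/(3*(-4 + S)) (G(S) = ((S + S)/(S - 4))/3 = ((2*S)/(-4 + S))/3 = (2*S/(-4 + S))/3 = 2*S/(3*(-4 + S)))
R(f, X) = 0 (R(f, X) = (f - f)/3 = (1/3)*0 = 0)
W(M, L) = -7 + 4*L/(3*(-4 - 2*L)) (W(M, L) = -7 - 2*L*(-2)/(3*(-4 + L*(-2))) = -7 - 2*(-2*L)/(3*(-4 - 2*L)) = -7 - (-4)*L/(3*(-4 - 2*L)) = -7 + 4*L/(3*(-4 - 2*L)))
(W(-7, R(3*6, 1*6))*97)*(-58) = (((-42 - 23*0)/(3*(2 + 0)))*97)*(-58) = (((1/3)*(-42 + 0)/2)*97)*(-58) = (((1/3)*(1/2)*(-42))*97)*(-58) = -7*97*(-58) = -679*(-58) = 39382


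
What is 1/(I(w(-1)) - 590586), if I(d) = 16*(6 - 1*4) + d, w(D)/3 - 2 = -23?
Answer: -1/590617 ≈ -1.6931e-6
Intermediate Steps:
w(D) = -63 (w(D) = 6 + 3*(-23) = 6 - 69 = -63)
I(d) = 32 + d (I(d) = 16*(6 - 4) + d = 16*2 + d = 32 + d)
1/(I(w(-1)) - 590586) = 1/((32 - 63) - 590586) = 1/(-31 - 590586) = 1/(-590617) = -1/590617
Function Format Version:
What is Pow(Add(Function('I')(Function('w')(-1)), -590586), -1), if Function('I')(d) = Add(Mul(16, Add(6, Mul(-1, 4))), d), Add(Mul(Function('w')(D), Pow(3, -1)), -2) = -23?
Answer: Rational(-1, 590617) ≈ -1.6931e-6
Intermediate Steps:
Function('w')(D) = -63 (Function('w')(D) = Add(6, Mul(3, -23)) = Add(6, -69) = -63)
Function('I')(d) = Add(32, d) (Function('I')(d) = Add(Mul(16, Add(6, -4)), d) = Add(Mul(16, 2), d) = Add(32, d))
Pow(Add(Function('I')(Function('w')(-1)), -590586), -1) = Pow(Add(Add(32, -63), -590586), -1) = Pow(Add(-31, -590586), -1) = Pow(-590617, -1) = Rational(-1, 590617)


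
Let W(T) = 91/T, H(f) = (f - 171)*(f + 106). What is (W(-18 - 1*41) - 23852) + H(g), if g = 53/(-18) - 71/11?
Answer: -95482743703/2313036 ≈ -41280.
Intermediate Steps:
g = -1861/198 (g = 53*(-1/18) - 71*1/11 = -53/18 - 71/11 = -1861/198 ≈ -9.3990)
H(f) = (-171 + f)*(106 + f)
(W(-18 - 1*41) - 23852) + H(g) = (91/(-18 - 1*41) - 23852) + (-18126 + (-1861/198)**2 - 65*(-1861/198)) = (91/(-18 - 41) - 23852) + (-18126 + 3463321/39204 + 120965/198) = (91/(-59) - 23852) - 683197313/39204 = (91*(-1/59) - 23852) - 683197313/39204 = (-91/59 - 23852) - 683197313/39204 = -1407359/59 - 683197313/39204 = -95482743703/2313036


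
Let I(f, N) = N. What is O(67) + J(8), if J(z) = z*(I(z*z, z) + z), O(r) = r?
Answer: 195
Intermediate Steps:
J(z) = 2*z**2 (J(z) = z*(z + z) = z*(2*z) = 2*z**2)
O(67) + J(8) = 67 + 2*8**2 = 67 + 2*64 = 67 + 128 = 195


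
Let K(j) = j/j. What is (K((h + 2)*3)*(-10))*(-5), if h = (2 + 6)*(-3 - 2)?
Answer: 50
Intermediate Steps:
h = -40 (h = 8*(-5) = -40)
K(j) = 1
(K((h + 2)*3)*(-10))*(-5) = (1*(-10))*(-5) = -10*(-5) = 50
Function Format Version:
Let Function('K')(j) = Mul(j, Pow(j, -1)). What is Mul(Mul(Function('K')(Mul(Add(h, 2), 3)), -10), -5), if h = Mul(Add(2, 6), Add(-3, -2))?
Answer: 50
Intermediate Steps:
h = -40 (h = Mul(8, -5) = -40)
Function('K')(j) = 1
Mul(Mul(Function('K')(Mul(Add(h, 2), 3)), -10), -5) = Mul(Mul(1, -10), -5) = Mul(-10, -5) = 50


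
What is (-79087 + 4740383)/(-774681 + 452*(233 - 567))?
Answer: -4661296/925649 ≈ -5.0357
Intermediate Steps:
(-79087 + 4740383)/(-774681 + 452*(233 - 567)) = 4661296/(-774681 + 452*(-334)) = 4661296/(-774681 - 150968) = 4661296/(-925649) = 4661296*(-1/925649) = -4661296/925649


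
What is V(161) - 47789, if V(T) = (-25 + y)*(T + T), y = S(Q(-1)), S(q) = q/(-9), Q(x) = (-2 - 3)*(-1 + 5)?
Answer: -496111/9 ≈ -55123.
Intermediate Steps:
Q(x) = -20 (Q(x) = -5*4 = -20)
S(q) = -q/9 (S(q) = q*(-1/9) = -q/9)
y = 20/9 (y = -1/9*(-20) = 20/9 ≈ 2.2222)
V(T) = -410*T/9 (V(T) = (-25 + 20/9)*(T + T) = -410*T/9)
V(161) - 47789 = -410/9*161 - 47789 = -66010/9 - 47789 = -496111/9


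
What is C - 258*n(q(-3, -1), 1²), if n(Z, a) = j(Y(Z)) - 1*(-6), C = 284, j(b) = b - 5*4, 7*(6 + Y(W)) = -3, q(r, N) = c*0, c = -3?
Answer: 38882/7 ≈ 5554.6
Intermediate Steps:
q(r, N) = 0 (q(r, N) = -3*0 = 0)
Y(W) = -45/7 (Y(W) = -6 + (⅐)*(-3) = -6 - 3/7 = -45/7)
j(b) = -20 + b (j(b) = b - 20 = -20 + b)
n(Z, a) = -143/7 (n(Z, a) = (-20 - 45/7) - 1*(-6) = -185/7 + 6 = -143/7)
C - 258*n(q(-3, -1), 1²) = 284 - 258*(-143/7) = 284 + 36894/7 = 38882/7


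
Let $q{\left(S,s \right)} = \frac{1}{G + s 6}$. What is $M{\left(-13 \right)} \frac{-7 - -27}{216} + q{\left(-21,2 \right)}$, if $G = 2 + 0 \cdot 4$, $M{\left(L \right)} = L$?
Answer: $- \frac{214}{189} \approx -1.1323$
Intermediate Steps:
$G = 2$ ($G = 2 + 0 = 2$)
$q{\left(S,s \right)} = \frac{1}{2 + 6 s}$ ($q{\left(S,s \right)} = \frac{1}{2 + s 6} = \frac{1}{2 + 6 s}$)
$M{\left(-13 \right)} \frac{-7 - -27}{216} + q{\left(-21,2 \right)} = - 13 \frac{-7 - -27}{216} + \frac{1}{2 \left(1 + 3 \cdot 2\right)} = - 13 \left(-7 + 27\right) \frac{1}{216} + \frac{1}{2 \left(1 + 6\right)} = - 13 \cdot 20 \cdot \frac{1}{216} + \frac{1}{2 \cdot 7} = \left(-13\right) \frac{5}{54} + \frac{1}{2} \cdot \frac{1}{7} = - \frac{65}{54} + \frac{1}{14} = - \frac{214}{189}$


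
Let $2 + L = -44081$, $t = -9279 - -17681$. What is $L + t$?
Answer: $-35681$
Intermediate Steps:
$t = 8402$ ($t = -9279 + 17681 = 8402$)
$L = -44083$ ($L = -2 - 44081 = -44083$)
$L + t = -44083 + 8402 = -35681$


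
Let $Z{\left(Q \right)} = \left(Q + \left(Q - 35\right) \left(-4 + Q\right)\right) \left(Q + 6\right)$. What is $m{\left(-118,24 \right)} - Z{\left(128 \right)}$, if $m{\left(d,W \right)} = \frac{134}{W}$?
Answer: $- \frac{18749213}{12} \approx -1.5624 \cdot 10^{6}$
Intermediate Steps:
$Z{\left(Q \right)} = \left(6 + Q\right) \left(Q + \left(-35 + Q\right) \left(-4 + Q\right)\right)$ ($Z{\left(Q \right)} = \left(Q + \left(-35 + Q\right) \left(-4 + Q\right)\right) \left(6 + Q\right) = \left(6 + Q\right) \left(Q + \left(-35 + Q\right) \left(-4 + Q\right)\right)$)
$m{\left(-118,24 \right)} - Z{\left(128 \right)} = \frac{134}{24} - \left(840 + 128^{3} - 11264 - 32 \cdot 128^{2}\right) = 134 \cdot \frac{1}{24} - \left(840 + 2097152 - 11264 - 524288\right) = \frac{67}{12} - \left(840 + 2097152 - 11264 - 524288\right) = \frac{67}{12} - 1562440 = - \frac{18749213}{12}$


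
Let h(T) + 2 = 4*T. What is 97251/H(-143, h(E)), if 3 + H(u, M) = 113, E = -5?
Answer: 8841/10 ≈ 884.10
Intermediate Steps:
h(T) = -2 + 4*T
H(u, M) = 110 (H(u, M) = -3 + 113 = 110)
97251/H(-143, h(E)) = 97251/110 = 97251*(1/110) = 8841/10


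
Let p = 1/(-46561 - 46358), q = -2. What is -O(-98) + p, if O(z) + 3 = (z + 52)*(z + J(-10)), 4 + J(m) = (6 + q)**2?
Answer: -367308808/92919 ≈ -3953.0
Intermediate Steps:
p = -1/92919 (p = 1/(-92919) = -1/92919 ≈ -1.0762e-5)
J(m) = 12 (J(m) = -4 + (6 - 2)**2 = -4 + 4**2 = -4 + 16 = 12)
O(z) = -3 + (12 + z)*(52 + z) (O(z) = -3 + (z + 52)*(z + 12) = -3 + (52 + z)*(12 + z) = -3 + (12 + z)*(52 + z))
-O(-98) + p = -(621 + (-98)**2 + 64*(-98)) - 1/92919 = -(621 + 9604 - 6272) - 1/92919 = -1*3953 - 1/92919 = -3953 - 1/92919 = -367308808/92919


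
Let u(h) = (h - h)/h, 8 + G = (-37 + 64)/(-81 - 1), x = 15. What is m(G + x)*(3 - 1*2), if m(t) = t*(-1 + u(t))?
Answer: -547/82 ≈ -6.6707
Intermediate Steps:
G = -683/82 (G = -8 + (-37 + 64)/(-81 - 1) = -8 + 27/(-82) = -8 + 27*(-1/82) = -8 - 27/82 = -683/82 ≈ -8.3293)
u(h) = 0 (u(h) = 0/h = 0)
m(t) = -t (m(t) = t*(-1 + 0) = t*(-1) = -t)
m(G + x)*(3 - 1*2) = (-(-683/82 + 15))*(3 - 1*2) = (-1*547/82)*(3 - 2) = -547/82*1 = -547/82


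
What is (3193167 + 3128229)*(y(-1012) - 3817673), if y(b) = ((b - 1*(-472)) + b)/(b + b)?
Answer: -6105653550020700/253 ≈ -2.4133e+13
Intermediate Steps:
y(b) = (472 + 2*b)/(2*b) (y(b) = ((b + 472) + b)/((2*b)) = ((472 + b) + b)*(1/(2*b)) = (472 + 2*b)*(1/(2*b)) = (472 + 2*b)/(2*b))
(3193167 + 3128229)*(y(-1012) - 3817673) = (3193167 + 3128229)*((236 - 1012)/(-1012) - 3817673) = 6321396*(-1/1012*(-776) - 3817673) = 6321396*(194/253 - 3817673) = 6321396*(-965871075/253) = -6105653550020700/253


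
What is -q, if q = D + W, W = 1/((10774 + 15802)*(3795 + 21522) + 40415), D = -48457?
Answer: 32605019644198/672865007 ≈ 48457.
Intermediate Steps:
W = 1/672865007 (W = 1/(26576*25317 + 40415) = 1/(672824592 + 40415) = 1/672865007 ≈ 1.4862e-9)
q = -32605019644198/672865007 (q = -48457 + 1/672865007 = -32605019644198/672865007 ≈ -48457.)
-q = -1*(-32605019644198/672865007) = 32605019644198/672865007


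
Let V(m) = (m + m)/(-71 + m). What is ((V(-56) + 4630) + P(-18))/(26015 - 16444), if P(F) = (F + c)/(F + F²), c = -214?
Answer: 89967934/185974101 ≈ 0.48377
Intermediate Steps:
P(F) = (-214 + F)/(F + F²) (P(F) = (F - 214)/(F + F²) = (-214 + F)/(F + F²))
V(m) = 2*m/(-71 + m) (V(m) = (2*m)/(-71 + m) = 2*m/(-71 + m))
((V(-56) + 4630) + P(-18))/(26015 - 16444) = ((2*(-56)/(-71 - 56) + 4630) + (-214 - 18)/((-18)*(1 - 18)))/(26015 - 16444) = ((2*(-56)/(-127) + 4630) - 1/18*(-232)/(-17))/9571 = ((2*(-56)*(-1/127) + 4630) - 1/18*(-1/17)*(-232))*(1/9571) = ((112/127 + 4630) - 116/153)*(1/9571) = (588122/127 - 116/153)*(1/9571) = (89967934/19431)*(1/9571) = 89967934/185974101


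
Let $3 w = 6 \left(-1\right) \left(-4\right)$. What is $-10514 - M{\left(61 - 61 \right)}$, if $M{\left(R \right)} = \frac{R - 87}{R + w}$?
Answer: $- \frac{84025}{8} \approx -10503.0$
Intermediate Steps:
$w = 8$ ($w = \frac{6 \left(-1\right) \left(-4\right)}{3} = \frac{\left(-6\right) \left(-4\right)}{3} = \frac{1}{3} \cdot 24 = 8$)
$M{\left(R \right)} = \frac{-87 + R}{8 + R}$ ($M{\left(R \right)} = \frac{R - 87}{R + 8} = \frac{-87 + R}{8 + R}$)
$-10514 - M{\left(61 - 61 \right)} = -10514 - \frac{-87 + \left(61 - 61\right)}{8 + \left(61 - 61\right)} = -10514 - \frac{-87 + 0}{8 + 0} = -10514 - \frac{1}{8} \left(-87\right) = -10514 - - \frac{87}{8} = -10514 + \frac{87}{8} = - \frac{84025}{8}$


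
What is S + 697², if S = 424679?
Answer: 910488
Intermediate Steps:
S + 697² = 424679 + 697² = 424679 + 485809 = 910488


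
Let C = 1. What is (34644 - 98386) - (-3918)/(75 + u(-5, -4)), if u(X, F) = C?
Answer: -2420237/38 ≈ -63690.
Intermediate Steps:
u(X, F) = 1
(34644 - 98386) - (-3918)/(75 + u(-5, -4)) = (34644 - 98386) - (-3918)/(75 + 1) = -63742 - (-3918)/76 = -63742 - 1*(-1959/38) = -63742 + 1959/38 = -2420237/38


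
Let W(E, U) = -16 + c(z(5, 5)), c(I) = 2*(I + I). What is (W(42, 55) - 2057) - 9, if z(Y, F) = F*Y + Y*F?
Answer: -1882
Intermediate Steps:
z(Y, F) = 2*F*Y (z(Y, F) = F*Y + F*Y = 2*F*Y)
c(I) = 4*I (c(I) = 2*(2*I) = 4*I)
W(E, U) = 184 (W(E, U) = -16 + 4*(2*5*5) = -16 + 4*50 = -16 + 200 = 184)
(W(42, 55) - 2057) - 9 = (184 - 2057) - 9 = -1873 - 9 = -1882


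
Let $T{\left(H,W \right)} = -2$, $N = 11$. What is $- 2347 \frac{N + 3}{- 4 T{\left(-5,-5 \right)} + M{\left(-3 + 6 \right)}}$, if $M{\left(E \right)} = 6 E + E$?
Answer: $- \frac{32858}{29} \approx -1133.0$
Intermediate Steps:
$M{\left(E \right)} = 7 E$
$- 2347 \frac{N + 3}{- 4 T{\left(-5,-5 \right)} + M{\left(-3 + 6 \right)}} = - 2347 \frac{11 + 3}{\left(-4\right) \left(-2\right) + 7 \left(-3 + 6\right)} = - 2347 \frac{14}{8 + 7 \cdot 3} = - 2347 \frac{14}{8 + 21} = - 2347 \cdot \frac{14}{29} = - 2347 \cdot 14 \cdot \frac{1}{29} = \left(-2347\right) \frac{14}{29} = - \frac{32858}{29}$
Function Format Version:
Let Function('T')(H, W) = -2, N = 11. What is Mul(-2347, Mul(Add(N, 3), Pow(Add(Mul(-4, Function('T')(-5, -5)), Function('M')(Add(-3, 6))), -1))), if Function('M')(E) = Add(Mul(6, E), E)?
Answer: Rational(-32858, 29) ≈ -1133.0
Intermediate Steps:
Function('M')(E) = Mul(7, E)
Mul(-2347, Mul(Add(N, 3), Pow(Add(Mul(-4, Function('T')(-5, -5)), Function('M')(Add(-3, 6))), -1))) = Mul(-2347, Mul(Add(11, 3), Pow(Add(Mul(-4, -2), Mul(7, Add(-3, 6))), -1))) = Mul(-2347, Mul(14, Pow(Add(8, Mul(7, 3)), -1))) = Mul(-2347, Mul(14, Pow(Add(8, 21), -1))) = Mul(-2347, Mul(14, Pow(29, -1))) = Mul(-2347, Mul(14, Rational(1, 29))) = Mul(-2347, Rational(14, 29)) = Rational(-32858, 29)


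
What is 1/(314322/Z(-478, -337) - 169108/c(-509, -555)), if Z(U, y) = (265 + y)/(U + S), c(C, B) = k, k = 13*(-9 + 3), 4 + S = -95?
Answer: 52/131097701 ≈ 3.9665e-7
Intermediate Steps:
S = -99 (S = -4 - 95 = -99)
k = -78 (k = 13*(-6) = -78)
c(C, B) = -78
Z(U, y) = (265 + y)/(-99 + U) (Z(U, y) = (265 + y)/(U - 99) = (265 + y)/(-99 + U))
1/(314322/Z(-478, -337) - 169108/c(-509, -555)) = 1/(314322/(((265 - 337)/(-99 - 478))) - 169108/(-78)) = 1/(314322/((-72/(-577))) - 169108*(-1/78)) = 1/(314322/((-1/577*(-72))) + 84554/39) = 1/(314322/(72/577) + 84554/39) = 1/(314322*(577/72) + 84554/39) = 1/(30227299/12 + 84554/39) = 1/(131097701/52) = 52/131097701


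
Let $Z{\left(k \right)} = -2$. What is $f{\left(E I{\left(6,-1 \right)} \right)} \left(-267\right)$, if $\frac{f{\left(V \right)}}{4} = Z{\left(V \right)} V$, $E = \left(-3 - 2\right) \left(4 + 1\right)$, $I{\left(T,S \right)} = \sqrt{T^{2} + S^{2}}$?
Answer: $- 53400 \sqrt{37} \approx -3.2482 \cdot 10^{5}$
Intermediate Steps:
$I{\left(T,S \right)} = \sqrt{S^{2} + T^{2}}$
$E = -25$ ($E = \left(-5\right) 5 = -25$)
$f{\left(V \right)} = - 8 V$ ($f{\left(V \right)} = 4 \left(- 2 V\right) = - 8 V$)
$f{\left(E I{\left(6,-1 \right)} \right)} \left(-267\right) = - 8 \left(- 25 \sqrt{\left(-1\right)^{2} + 6^{2}}\right) \left(-267\right) = - 8 \left(- 25 \sqrt{1 + 36}\right) \left(-267\right) = - 8 \left(- 25 \sqrt{37}\right) \left(-267\right) = 200 \sqrt{37} \left(-267\right) = - 53400 \sqrt{37}$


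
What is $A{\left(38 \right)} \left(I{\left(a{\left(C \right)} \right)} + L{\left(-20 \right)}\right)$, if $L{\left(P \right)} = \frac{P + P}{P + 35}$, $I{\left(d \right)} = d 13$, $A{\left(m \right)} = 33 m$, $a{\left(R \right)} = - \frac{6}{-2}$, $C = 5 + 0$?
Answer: $45562$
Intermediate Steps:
$C = 5$
$a{\left(R \right)} = 3$ ($a{\left(R \right)} = \left(-6\right) \left(- \frac{1}{2}\right) = 3$)
$I{\left(d \right)} = 13 d$
$L{\left(P \right)} = \frac{2 P}{35 + P}$
$A{\left(38 \right)} \left(I{\left(a{\left(C \right)} \right)} + L{\left(-20 \right)}\right) = 33 \cdot 38 \left(13 \cdot 3 + 2 \left(-20\right) \frac{1}{35 - 20}\right) = 1254 \left(39 + 2 \left(-20\right) \frac{1}{15}\right) = 1254 \left(39 - \frac{8}{3}\right) = 1254 \cdot \frac{109}{3} = 45562$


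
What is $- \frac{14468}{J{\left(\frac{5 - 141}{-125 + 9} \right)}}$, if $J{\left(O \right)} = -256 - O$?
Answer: $\frac{209786}{3729} \approx 56.258$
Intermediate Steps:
$- \frac{14468}{J{\left(\frac{5 - 141}{-125 + 9} \right)}} = - \frac{14468}{-256 - \frac{5 - 141}{-125 + 9}} = - \frac{14468}{-256 - - \frac{136}{-116}} = - \frac{14468}{-256 - \left(-136\right) \left(- \frac{1}{116}\right)} = - \frac{14468}{-256 - \frac{34}{29}} = - \frac{14468}{- \frac{7458}{29}} = \left(-14468\right) \left(- \frac{29}{7458}\right) = \frac{209786}{3729}$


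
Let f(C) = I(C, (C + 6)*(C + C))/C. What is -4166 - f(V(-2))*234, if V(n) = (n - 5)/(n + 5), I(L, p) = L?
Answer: -4400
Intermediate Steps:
V(n) = (-5 + n)/(5 + n)
f(C) = 1 (f(C) = C/C = 1)
-4166 - f(V(-2))*234 = -4166 - 234 = -4400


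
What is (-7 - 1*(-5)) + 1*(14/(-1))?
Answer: -16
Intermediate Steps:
(-7 - 1*(-5)) + 1*(14/(-1)) = (-7 + 5) + 1*(14*(-1)) = -2 + 1*(-14) = -2 - 14 = -16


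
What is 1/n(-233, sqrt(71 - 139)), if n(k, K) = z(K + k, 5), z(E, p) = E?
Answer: -233/54357 - 2*I*sqrt(17)/54357 ≈ -0.0042865 - 0.0001517*I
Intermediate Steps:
n(k, K) = K + k
1/n(-233, sqrt(71 - 139)) = 1/(sqrt(71 - 139) - 233) = 1/(sqrt(-68) - 233) = 1/(2*I*sqrt(17) - 233) = 1/(-233 + 2*I*sqrt(17))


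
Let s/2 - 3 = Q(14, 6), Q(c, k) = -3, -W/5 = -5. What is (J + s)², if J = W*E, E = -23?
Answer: 330625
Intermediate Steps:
W = 25 (W = -5*(-5) = 25)
s = 0 (s = 6 + 2*(-3) = 6 - 6 = 0)
J = -575 (J = 25*(-23) = -575)
(J + s)² = (-575 + 0)² = (-575)² = 330625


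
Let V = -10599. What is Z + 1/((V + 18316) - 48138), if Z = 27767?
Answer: 1122369906/40421 ≈ 27767.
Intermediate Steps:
Z + 1/((V + 18316) - 48138) = 27767 + 1/((-10599 + 18316) - 48138) = 27767 + 1/(7717 - 48138) = 27767 + 1/(-40421) = 27767 - 1/40421 = 1122369906/40421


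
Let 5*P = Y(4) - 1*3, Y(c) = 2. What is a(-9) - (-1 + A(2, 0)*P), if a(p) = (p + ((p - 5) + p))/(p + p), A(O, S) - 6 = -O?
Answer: 161/45 ≈ 3.5778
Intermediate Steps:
A(O, S) = 6 - O
P = -1/5 (P = (2 - 1*3)/5 = (2 - 3)/5 = (1/5)*(-1) = -1/5 ≈ -0.20000)
a(p) = (-5 + 3*p)/(2*p) (a(p) = (p + ((-5 + p) + p))/((2*p)) = (p + (-5 + 2*p))*(1/(2*p)) = (-5 + 3*p)*(1/(2*p)) = (-5 + 3*p)/(2*p))
a(-9) - (-1 + A(2, 0)*P) = (1/2)*(-5 + 3*(-9))/(-9) - (-1 + (6 - 1*2)*(-1/5)) = (1/2)*(-1/9)*(-5 - 27) - (-1 + (6 - 2)*(-1/5)) = (1/2)*(-1/9)*(-32) - (-1 + 4*(-1/5)) = 16/9 - (-1 - 4/5) = 16/9 - 1*(-9/5) = 16/9 + 9/5 = 161/45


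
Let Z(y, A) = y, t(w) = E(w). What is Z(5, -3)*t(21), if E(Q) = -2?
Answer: -10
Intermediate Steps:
t(w) = -2
Z(5, -3)*t(21) = 5*(-2) = -10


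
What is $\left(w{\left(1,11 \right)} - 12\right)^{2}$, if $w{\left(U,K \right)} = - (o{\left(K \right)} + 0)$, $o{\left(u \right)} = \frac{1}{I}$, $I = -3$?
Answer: $\frac{1225}{9} \approx 136.11$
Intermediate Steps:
$o{\left(u \right)} = - \frac{1}{3}$ ($o{\left(u \right)} = \frac{1}{-3} = - \frac{1}{3}$)
$w{\left(U,K \right)} = \frac{1}{3}$ ($w{\left(U,K \right)} = - (- \frac{1}{3} + 0) = \left(-1\right) \left(- \frac{1}{3}\right) = \frac{1}{3}$)
$\left(w{\left(1,11 \right)} - 12\right)^{2} = \left(\frac{1}{3} - 12\right)^{2} = \left(- \frac{35}{3}\right)^{2} = \frac{1225}{9}$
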